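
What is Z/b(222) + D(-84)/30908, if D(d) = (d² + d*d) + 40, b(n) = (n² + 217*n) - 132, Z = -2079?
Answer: 36474995/83559778 ≈ 0.43651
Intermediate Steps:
b(n) = -132 + n² + 217*n
D(d) = 40 + 2*d² (D(d) = (d² + d²) + 40 = 2*d² + 40 = 40 + 2*d²)
Z/b(222) + D(-84)/30908 = -2079/(-132 + 222² + 217*222) + (40 + 2*(-84)²)/30908 = -2079/(-132 + 49284 + 48174) + (40 + 2*7056)*(1/30908) = -2079/97326 + (40 + 14112)*(1/30908) = -2079*1/97326 + 14152*(1/30908) = -231/10814 + 3538/7727 = 36474995/83559778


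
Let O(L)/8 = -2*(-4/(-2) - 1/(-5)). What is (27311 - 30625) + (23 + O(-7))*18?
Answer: -17668/5 ≈ -3533.6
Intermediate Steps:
O(L) = -176/5 (O(L) = 8*(-2*(-4/(-2) - 1/(-5))) = 8*(-2*(-4*(-½) - 1*(-⅕))) = 8*(-2*(2 + ⅕)) = 8*(-2*11/5) = 8*(-22/5) = -176/5)
(27311 - 30625) + (23 + O(-7))*18 = (27311 - 30625) + (23 - 176/5)*18 = -3314 - 61/5*18 = -3314 - 1098/5 = -17668/5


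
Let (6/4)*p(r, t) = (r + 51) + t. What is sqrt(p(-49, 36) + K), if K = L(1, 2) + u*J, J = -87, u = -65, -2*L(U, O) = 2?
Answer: sqrt(51114)/3 ≈ 75.361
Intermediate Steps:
L(U, O) = -1 (L(U, O) = -1/2*2 = -1)
p(r, t) = 34 + 2*r/3 + 2*t/3 (p(r, t) = 2*((r + 51) + t)/3 = 2*((51 + r) + t)/3 = 2*(51 + r + t)/3 = 34 + 2*r/3 + 2*t/3)
K = 5654 (K = -1 - 65*(-87) = -1 + 5655 = 5654)
sqrt(p(-49, 36) + K) = sqrt((34 + (2/3)*(-49) + (2/3)*36) + 5654) = sqrt((34 - 98/3 + 24) + 5654) = sqrt(76/3 + 5654) = sqrt(17038/3) = sqrt(51114)/3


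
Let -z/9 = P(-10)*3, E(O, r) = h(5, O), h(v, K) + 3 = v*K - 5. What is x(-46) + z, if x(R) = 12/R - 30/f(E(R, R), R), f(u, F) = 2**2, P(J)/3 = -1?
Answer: 3369/46 ≈ 73.239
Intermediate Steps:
P(J) = -3 (P(J) = 3*(-1) = -3)
h(v, K) = -8 + K*v (h(v, K) = -3 + (v*K - 5) = -3 + (K*v - 5) = -3 + (-5 + K*v) = -8 + K*v)
E(O, r) = -8 + 5*O (E(O, r) = -8 + O*5 = -8 + 5*O)
z = 81 (z = -(-27)*3 = -9*(-9) = 81)
f(u, F) = 4
x(R) = -15/2 + 12/R (x(R) = 12/R - 30/4 = 12/R - 30*1/4 = 12/R - 15/2 = -15/2 + 12/R)
x(-46) + z = (-15/2 + 12/(-46)) + 81 = (-15/2 + 12*(-1/46)) + 81 = (-15/2 - 6/23) + 81 = -357/46 + 81 = 3369/46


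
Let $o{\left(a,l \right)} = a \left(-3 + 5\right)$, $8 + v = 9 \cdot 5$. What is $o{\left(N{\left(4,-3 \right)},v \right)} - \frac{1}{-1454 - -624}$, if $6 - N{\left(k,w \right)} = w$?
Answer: $\frac{14941}{830} \approx 18.001$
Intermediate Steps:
$N{\left(k,w \right)} = 6 - w$
$v = 37$ ($v = -8 + 9 \cdot 5 = -8 + 45 = 37$)
$o{\left(a,l \right)} = 2 a$ ($o{\left(a,l \right)} = a 2 = 2 a$)
$o{\left(N{\left(4,-3 \right)},v \right)} - \frac{1}{-1454 - -624} = 2 \left(6 - -3\right) - \frac{1}{-1454 - -624} = 2 \left(6 + 3\right) - \frac{1}{-1454 + 624} = 2 \cdot 9 - \frac{1}{-830} = 18 - - \frac{1}{830} = 18 + \frac{1}{830} = \frac{14941}{830}$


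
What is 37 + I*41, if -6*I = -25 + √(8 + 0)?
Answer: 1247/6 - 41*√2/3 ≈ 188.51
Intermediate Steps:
I = 25/6 - √2/3 (I = -(-25 + √(8 + 0))/6 = -(-25 + √8)/6 = -(-25 + 2*√2)/6 = 25/6 - √2/3 ≈ 3.6953)
37 + I*41 = 37 + (25/6 - √2/3)*41 = 37 + (1025/6 - 41*√2/3) = 1247/6 - 41*√2/3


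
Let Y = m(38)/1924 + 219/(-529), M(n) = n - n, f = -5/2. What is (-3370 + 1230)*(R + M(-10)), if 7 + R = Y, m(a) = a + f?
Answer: 8054048895/508898 ≈ 15826.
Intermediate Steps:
f = -5/2 (f = -5*½ = -5/2 ≈ -2.5000)
m(a) = -5/2 + a (m(a) = a - 5/2 = -5/2 + a)
M(n) = 0
Y = -805153/2035592 (Y = (-5/2 + 38)/1924 + 219/(-529) = (71/2)*(1/1924) + 219*(-1/529) = 71/3848 - 219/529 = -805153/2035592 ≈ -0.39554)
R = -15054297/2035592 (R = -7 - 805153/2035592 = -15054297/2035592 ≈ -7.3955)
(-3370 + 1230)*(R + M(-10)) = (-3370 + 1230)*(-15054297/2035592 + 0) = -2140*(-15054297/2035592) = 8054048895/508898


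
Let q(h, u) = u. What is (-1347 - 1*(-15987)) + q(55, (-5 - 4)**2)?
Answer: 14721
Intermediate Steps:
(-1347 - 1*(-15987)) + q(55, (-5 - 4)**2) = (-1347 - 1*(-15987)) + (-5 - 4)**2 = (-1347 + 15987) + (-9)**2 = 14640 + 81 = 14721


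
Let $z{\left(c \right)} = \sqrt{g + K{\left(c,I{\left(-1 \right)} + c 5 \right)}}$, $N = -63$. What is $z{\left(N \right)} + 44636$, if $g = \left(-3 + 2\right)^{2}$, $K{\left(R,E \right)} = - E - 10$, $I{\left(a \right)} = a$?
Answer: $44636 + \sqrt{307} \approx 44654.0$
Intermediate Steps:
$K{\left(R,E \right)} = -10 - E$
$g = 1$ ($g = \left(-1\right)^{2} = 1$)
$z{\left(c \right)} = \sqrt{-8 - 5 c}$ ($z{\left(c \right)} = \sqrt{1 - \left(9 + c 5\right)} = \sqrt{1 - \left(9 + 5 c\right)} = \sqrt{-8 - 5 c}$)
$z{\left(N \right)} + 44636 = \sqrt{-8 - -315} + 44636 = \sqrt{-8 + 315} + 44636 = \sqrt{307} + 44636 = 44636 + \sqrt{307}$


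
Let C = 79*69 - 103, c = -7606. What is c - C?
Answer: -12954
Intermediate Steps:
C = 5348 (C = 5451 - 103 = 5348)
c - C = -7606 - 1*5348 = -7606 - 5348 = -12954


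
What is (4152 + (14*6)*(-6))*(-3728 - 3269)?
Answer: -25525056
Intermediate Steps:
(4152 + (14*6)*(-6))*(-3728 - 3269) = (4152 + 84*(-6))*(-6997) = (4152 - 504)*(-6997) = 3648*(-6997) = -25525056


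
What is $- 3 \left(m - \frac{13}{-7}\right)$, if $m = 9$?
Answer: $- \frac{228}{7} \approx -32.571$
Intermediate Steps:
$- 3 \left(m - \frac{13}{-7}\right) = - 3 \left(9 - \frac{13}{-7}\right) = - 3 \left(9 - - \frac{13}{7}\right) = - 3 \left(9 + \frac{13}{7}\right) = \left(-3\right) \frac{76}{7} = - \frac{228}{7}$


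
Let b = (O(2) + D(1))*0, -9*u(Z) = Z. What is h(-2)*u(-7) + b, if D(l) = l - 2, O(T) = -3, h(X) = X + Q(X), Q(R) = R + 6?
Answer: 14/9 ≈ 1.5556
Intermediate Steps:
u(Z) = -Z/9
Q(R) = 6 + R
h(X) = 6 + 2*X (h(X) = X + (6 + X) = 6 + 2*X)
D(l) = -2 + l
b = 0 (b = (-3 + (-2 + 1))*0 = (-3 - 1)*0 = -4*0 = 0)
h(-2)*u(-7) + b = (6 + 2*(-2))*(-⅑*(-7)) + 0 = (6 - 4)*(7/9) + 0 = 2*(7/9) + 0 = 14/9 + 0 = 14/9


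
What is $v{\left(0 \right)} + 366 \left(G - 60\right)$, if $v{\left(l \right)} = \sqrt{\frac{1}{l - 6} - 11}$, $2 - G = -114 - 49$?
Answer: $38430 + \frac{i \sqrt{402}}{6} \approx 38430.0 + 3.3417 i$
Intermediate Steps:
$G = 165$ ($G = 2 - \left(-114 - 49\right) = 2 - -163 = 2 + 163 = 165$)
$v{\left(l \right)} = \sqrt{-11 + \frac{1}{-6 + l}}$ ($v{\left(l \right)} = \sqrt{\frac{1}{-6 + l} - 11} = \sqrt{-11 + \frac{1}{-6 + l}}$)
$v{\left(0 \right)} + 366 \left(G - 60\right) = \sqrt{\frac{67 - 0}{-6 + 0}} + 366 \left(165 - 60\right) = \sqrt{\frac{67 + 0}{-6}} + 366 \left(165 - 60\right) = \sqrt{\left(- \frac{1}{6}\right) 67} + 366 \cdot 105 = \sqrt{- \frac{67}{6}} + 38430 = \frac{i \sqrt{402}}{6} + 38430 = 38430 + \frac{i \sqrt{402}}{6}$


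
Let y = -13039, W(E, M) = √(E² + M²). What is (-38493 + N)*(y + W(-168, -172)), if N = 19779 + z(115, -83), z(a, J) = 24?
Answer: 243698910 - 74760*√3613 ≈ 2.3921e+8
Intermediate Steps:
N = 19803 (N = 19779 + 24 = 19803)
(-38493 + N)*(y + W(-168, -172)) = (-38493 + 19803)*(-13039 + √((-168)² + (-172)²)) = -18690*(-13039 + √(28224 + 29584)) = -18690*(-13039 + √57808) = -18690*(-13039 + 4*√3613) = 243698910 - 74760*√3613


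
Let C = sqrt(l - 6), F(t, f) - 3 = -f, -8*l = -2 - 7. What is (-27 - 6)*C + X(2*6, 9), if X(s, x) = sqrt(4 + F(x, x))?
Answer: I*(sqrt(2) - 33*sqrt(78)/4) ≈ -71.448*I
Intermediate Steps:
l = 9/8 (l = -(-2 - 7)/8 = -1/8*(-9) = 9/8 ≈ 1.1250)
F(t, f) = 3 - f
C = I*sqrt(78)/4 (C = sqrt(9/8 - 6) = sqrt(-39/8) = I*sqrt(78)/4 ≈ 2.2079*I)
X(s, x) = sqrt(7 - x) (X(s, x) = sqrt(4 + (3 - x)) = sqrt(7 - x))
(-27 - 6)*C + X(2*6, 9) = (-27 - 6)*(I*sqrt(78)/4) + sqrt(7 - 1*9) = -33*I*sqrt(78)/4 + sqrt(7 - 9) = -33*I*sqrt(78)/4 + sqrt(-2) = -33*I*sqrt(78)/4 + I*sqrt(2) = I*sqrt(2) - 33*I*sqrt(78)/4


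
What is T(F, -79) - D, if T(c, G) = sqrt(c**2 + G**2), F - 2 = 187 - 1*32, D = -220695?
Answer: 220695 + sqrt(30890) ≈ 2.2087e+5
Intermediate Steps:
F = 157 (F = 2 + (187 - 1*32) = 2 + (187 - 32) = 2 + 155 = 157)
T(c, G) = sqrt(G**2 + c**2)
T(F, -79) - D = sqrt((-79)**2 + 157**2) - 1*(-220695) = sqrt(6241 + 24649) + 220695 = sqrt(30890) + 220695 = 220695 + sqrt(30890)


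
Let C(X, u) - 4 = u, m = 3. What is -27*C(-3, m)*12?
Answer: -2268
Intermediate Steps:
C(X, u) = 4 + u
-27*C(-3, m)*12 = -27*(4 + 3)*12 = -27*7*12 = -189*12 = -2268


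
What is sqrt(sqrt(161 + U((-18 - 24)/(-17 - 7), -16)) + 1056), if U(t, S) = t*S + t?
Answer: sqrt(4224 + 14*sqrt(11))/2 ≈ 32.674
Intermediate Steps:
U(t, S) = t + S*t (U(t, S) = S*t + t = t + S*t)
sqrt(sqrt(161 + U((-18 - 24)/(-17 - 7), -16)) + 1056) = sqrt(sqrt(161 + ((-18 - 24)/(-17 - 7))*(1 - 16)) + 1056) = sqrt(sqrt(161 - 42/(-24)*(-15)) + 1056) = sqrt(sqrt(161 - 42*(-1/24)*(-15)) + 1056) = sqrt(sqrt(161 + (7/4)*(-15)) + 1056) = sqrt(sqrt(161 - 105/4) + 1056) = sqrt(sqrt(539/4) + 1056) = sqrt(7*sqrt(11)/2 + 1056) = sqrt(1056 + 7*sqrt(11)/2)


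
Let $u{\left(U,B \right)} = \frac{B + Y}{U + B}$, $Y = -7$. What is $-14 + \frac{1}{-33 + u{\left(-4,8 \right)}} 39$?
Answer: $- \frac{1990}{131} \approx -15.191$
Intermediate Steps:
$u{\left(U,B \right)} = \frac{-7 + B}{B + U}$ ($u{\left(U,B \right)} = \frac{B - 7}{U + B} = \frac{-7 + B}{B + U}$)
$-14 + \frac{1}{-33 + u{\left(-4,8 \right)}} 39 = -14 + \frac{1}{-33 + \frac{-7 + 8}{8 - 4}} \cdot 39 = -14 + \frac{1}{-33 + \frac{1}{4} \cdot 1} \cdot 39 = -14 + \frac{1}{-33 + \frac{1}{4}} \cdot 39 = -14 + \frac{1}{- \frac{131}{4}} \cdot 39 = -14 - \frac{156}{131} = - \frac{1990}{131}$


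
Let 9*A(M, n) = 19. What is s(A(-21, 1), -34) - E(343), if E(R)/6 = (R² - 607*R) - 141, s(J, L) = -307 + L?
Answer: 543817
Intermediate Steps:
A(M, n) = 19/9 (A(M, n) = (⅑)*19 = 19/9)
E(R) = -846 - 3642*R + 6*R² (E(R) = 6*((R² - 607*R) - 141) = 6*(-141 + R² - 607*R) = -846 - 3642*R + 6*R²)
s(A(-21, 1), -34) - E(343) = (-307 - 34) - (-846 - 3642*343 + 6*343²) = -341 - (-846 - 1249206 + 6*117649) = -341 - (-846 - 1249206 + 705894) = -341 - 1*(-544158) = -341 + 544158 = 543817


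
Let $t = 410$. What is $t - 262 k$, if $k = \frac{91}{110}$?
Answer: $\frac{10629}{55} \approx 193.25$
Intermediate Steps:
$k = \frac{91}{110}$ ($k = 91 \cdot \frac{1}{110} = \frac{91}{110} \approx 0.82727$)
$t - 262 k = 410 - \frac{11921}{55} = \frac{10629}{55}$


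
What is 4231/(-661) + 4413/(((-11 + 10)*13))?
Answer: -2971996/8593 ≈ -345.86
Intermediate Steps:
4231/(-661) + 4413/(((-11 + 10)*13)) = 4231*(-1/661) + 4413/((-1*13)) = -4231/661 + 4413/(-13) = -4231/661 + 4413*(-1/13) = -4231/661 - 4413/13 = -2971996/8593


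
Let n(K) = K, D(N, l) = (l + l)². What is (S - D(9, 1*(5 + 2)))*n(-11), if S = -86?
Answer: 3102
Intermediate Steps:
D(N, l) = 4*l² (D(N, l) = (2*l)² = 4*l²)
(S - D(9, 1*(5 + 2)))*n(-11) = (-86 - 4*(1*(5 + 2))²)*(-11) = (-86 - 4*(1*7)²)*(-11) = (-86 - 4*7²)*(-11) = (-86 - 4*49)*(-11) = (-86 - 1*196)*(-11) = (-86 - 196)*(-11) = -282*(-11) = 3102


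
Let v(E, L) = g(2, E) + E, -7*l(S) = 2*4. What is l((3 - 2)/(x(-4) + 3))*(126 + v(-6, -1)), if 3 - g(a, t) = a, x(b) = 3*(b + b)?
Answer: -968/7 ≈ -138.29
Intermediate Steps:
x(b) = 6*b (x(b) = 3*(2*b) = 6*b)
g(a, t) = 3 - a
l(S) = -8/7 (l(S) = -2*4/7 = -1/7*8 = -8/7)
v(E, L) = 1 + E (v(E, L) = (3 - 1*2) + E = (3 - 2) + E = 1 + E)
l((3 - 2)/(x(-4) + 3))*(126 + v(-6, -1)) = -8*(126 + (1 - 6))/7 = -8*(126 - 5)/7 = -8/7*121 = -968/7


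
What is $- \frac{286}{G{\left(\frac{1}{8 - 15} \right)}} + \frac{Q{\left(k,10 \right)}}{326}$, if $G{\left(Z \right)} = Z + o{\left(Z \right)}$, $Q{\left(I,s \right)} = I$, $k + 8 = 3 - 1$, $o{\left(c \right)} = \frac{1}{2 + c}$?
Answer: $- \frac{2121173}{2934} \approx -722.96$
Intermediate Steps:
$k = -6$ ($k = -8 + \left(3 - 1\right) = -8 + 2 = -6$)
$G{\left(Z \right)} = Z + \frac{1}{2 + Z}$
$- \frac{286}{G{\left(\frac{1}{8 - 15} \right)}} + \frac{Q{\left(k,10 \right)}}{326} = - \frac{286}{\frac{1}{2 + \frac{1}{8 - 15}} \left(1 + \frac{2 + \frac{1}{8 - 15}}{8 - 15}\right)} - \frac{6}{326} = - \frac{286}{\frac{1}{2 + \frac{1}{-7}} \left(1 + \frac{2 + \frac{1}{-7}}{-7}\right)} - \frac{3}{163} = - \frac{286}{\frac{1}{2 - \frac{1}{7}} \left(1 - \frac{2 - \frac{1}{7}}{7}\right)} - \frac{3}{163} = - \frac{286}{\frac{1}{\frac{13}{7}} \left(1 - \frac{13}{49}\right)} - \frac{3}{163} = - \frac{286}{\frac{7}{13} \left(1 - \frac{13}{49}\right)} - \frac{3}{163} = - \frac{286}{\frac{7}{13} \cdot \frac{36}{49}} - \frac{3}{163} = - \frac{286}{\frac{36}{91}} - \frac{3}{163} = \left(-286\right) \frac{91}{36} - \frac{3}{163} = - \frac{13013}{18} - \frac{3}{163} = - \frac{2121173}{2934}$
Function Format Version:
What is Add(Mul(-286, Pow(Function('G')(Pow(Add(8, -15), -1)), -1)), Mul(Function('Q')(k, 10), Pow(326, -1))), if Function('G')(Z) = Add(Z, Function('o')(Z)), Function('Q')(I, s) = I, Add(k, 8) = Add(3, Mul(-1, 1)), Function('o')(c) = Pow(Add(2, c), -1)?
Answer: Rational(-2121173, 2934) ≈ -722.96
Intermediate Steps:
k = -6 (k = Add(-8, Add(3, Mul(-1, 1))) = Add(-8, Add(3, -1)) = Add(-8, 2) = -6)
Function('G')(Z) = Add(Z, Pow(Add(2, Z), -1))
Add(Mul(-286, Pow(Function('G')(Pow(Add(8, -15), -1)), -1)), Mul(Function('Q')(k, 10), Pow(326, -1))) = Add(Mul(-286, Pow(Mul(Pow(Add(2, Pow(Add(8, -15), -1)), -1), Add(1, Mul(Pow(Add(8, -15), -1), Add(2, Pow(Add(8, -15), -1))))), -1)), Mul(-6, Pow(326, -1))) = Add(Mul(-286, Pow(Mul(Pow(Add(2, Pow(-7, -1)), -1), Add(1, Mul(Pow(-7, -1), Add(2, Pow(-7, -1))))), -1)), Mul(-6, Rational(1, 326))) = Add(Mul(-286, Pow(Mul(Pow(Add(2, Rational(-1, 7)), -1), Add(1, Mul(Rational(-1, 7), Add(2, Rational(-1, 7))))), -1)), Rational(-3, 163)) = Add(Mul(-286, Pow(Mul(Pow(Rational(13, 7), -1), Add(1, Mul(Rational(-1, 7), Rational(13, 7)))), -1)), Rational(-3, 163)) = Add(Mul(-286, Pow(Mul(Rational(7, 13), Add(1, Rational(-13, 49))), -1)), Rational(-3, 163)) = Add(Mul(-286, Pow(Mul(Rational(7, 13), Rational(36, 49)), -1)), Rational(-3, 163)) = Add(Mul(-286, Pow(Rational(36, 91), -1)), Rational(-3, 163)) = Add(Mul(-286, Rational(91, 36)), Rational(-3, 163)) = Add(Rational(-13013, 18), Rational(-3, 163)) = Rational(-2121173, 2934)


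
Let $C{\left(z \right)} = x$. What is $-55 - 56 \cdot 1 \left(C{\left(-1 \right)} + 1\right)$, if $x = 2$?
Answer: $-223$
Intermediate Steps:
$C{\left(z \right)} = 2$
$-55 - 56 \cdot 1 \left(C{\left(-1 \right)} + 1\right) = -55 - 56 \cdot 1 \left(2 + 1\right) = -55 - 56 \cdot 1 \cdot 3 = -55 - 168 = -223$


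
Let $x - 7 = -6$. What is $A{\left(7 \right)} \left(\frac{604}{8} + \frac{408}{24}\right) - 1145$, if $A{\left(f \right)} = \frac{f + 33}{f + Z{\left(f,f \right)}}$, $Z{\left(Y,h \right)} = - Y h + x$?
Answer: $- \frac{50645}{41} \approx -1235.2$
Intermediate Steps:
$x = 1$ ($x = 7 - 6 = 1$)
$Z{\left(Y,h \right)} = 1 - Y h$ ($Z{\left(Y,h \right)} = - Y h + 1 = 1 - Y h$)
$A{\left(f \right)} = \frac{33 + f}{1 + f - f^{2}}$ ($A{\left(f \right)} = \frac{f + 33}{f - \left(-1 + f f\right)} = \frac{33 + f}{f - \left(-1 + f^{2}\right)} = \frac{33 + f}{1 + f - f^{2}}$)
$A{\left(7 \right)} \left(\frac{604}{8} + \frac{408}{24}\right) - 1145 = \frac{33 + 7}{1 + 7 - 7^{2}} \left(\frac{604}{8} + \frac{408}{24}\right) - 1145 = \frac{1}{1 + 7 - 49} \cdot 40 \left(604 \cdot \frac{1}{8} + 408 \cdot \frac{1}{24}\right) - 1145 = \frac{1}{1 + 7 - 49} \cdot 40 \left(\frac{151}{2} + 17\right) - 1145 = \frac{1}{-41} \cdot 40 \cdot \frac{185}{2} - 1145 = \left(- \frac{1}{41}\right) 40 \cdot \frac{185}{2} - 1145 = \left(- \frac{40}{41}\right) \frac{185}{2} - 1145 = - \frac{3700}{41} - 1145 = - \frac{50645}{41}$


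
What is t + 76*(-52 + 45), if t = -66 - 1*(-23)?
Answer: -575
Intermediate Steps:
t = -43 (t = -66 + 23 = -43)
t + 76*(-52 + 45) = -43 + 76*(-52 + 45) = -43 + 76*(-7) = -43 - 532 = -575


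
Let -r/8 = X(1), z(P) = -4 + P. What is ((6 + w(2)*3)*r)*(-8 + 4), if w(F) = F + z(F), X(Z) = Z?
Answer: 192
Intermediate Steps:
r = -8 (r = -8*1 = -8)
w(F) = -4 + 2*F (w(F) = F + (-4 + F) = -4 + 2*F)
((6 + w(2)*3)*r)*(-8 + 4) = ((6 + (-4 + 2*2)*3)*(-8))*(-8 + 4) = ((6 + (-4 + 4)*3)*(-8))*(-4) = ((6 + 0*3)*(-8))*(-4) = ((6 + 0)*(-8))*(-4) = (6*(-8))*(-4) = -48*(-4) = 192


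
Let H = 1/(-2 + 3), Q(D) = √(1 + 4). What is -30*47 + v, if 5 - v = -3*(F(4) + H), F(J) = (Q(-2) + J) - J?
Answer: -1402 + 3*√5 ≈ -1395.3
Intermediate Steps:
Q(D) = √5
F(J) = √5 (F(J) = (√5 + J) - J = (J + √5) - J = √5)
H = 1 (H = 1/1 = 1)
v = 8 + 3*√5 (v = 5 - (-3)*(√5 + 1) = 5 - (-3)*(1 + √5) = 5 - (-3 - 3*√5) = 5 + (3 + 3*√5) = 8 + 3*√5 ≈ 14.708)
-30*47 + v = -30*47 + (8 + 3*√5) = -1410 + (8 + 3*√5) = -1402 + 3*√5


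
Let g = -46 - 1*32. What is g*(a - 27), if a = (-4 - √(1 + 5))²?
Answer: 390 - 624*√6 ≈ -1138.5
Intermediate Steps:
g = -78 (g = -46 - 32 = -78)
a = (-4 - √6)² ≈ 41.596
g*(a - 27) = -78*((4 + √6)² - 27) = -78*(-27 + (4 + √6)²) = 2106 - 78*(4 + √6)²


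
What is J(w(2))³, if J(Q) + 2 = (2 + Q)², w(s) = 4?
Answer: 39304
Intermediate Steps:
J(Q) = -2 + (2 + Q)²
J(w(2))³ = (-2 + (2 + 4)²)³ = (-2 + 6²)³ = (-2 + 36)³ = 34³ = 39304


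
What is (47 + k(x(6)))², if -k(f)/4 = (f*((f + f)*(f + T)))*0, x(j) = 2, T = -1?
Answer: 2209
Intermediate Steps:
k(f) = 0 (k(f) = -4*f*((f + f)*(f - 1))*0 = -4*f*((2*f)*(-1 + f))*0 = -4*f*(2*f*(-1 + f))*0 = -4*2*f²*(-1 + f)*0 = -4*0 = 0)
(47 + k(x(6)))² = (47 + 0)² = 47² = 2209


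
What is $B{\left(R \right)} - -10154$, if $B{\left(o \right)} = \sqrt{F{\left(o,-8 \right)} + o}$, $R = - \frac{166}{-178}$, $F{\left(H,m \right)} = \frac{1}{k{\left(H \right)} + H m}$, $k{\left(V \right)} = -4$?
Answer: $10154 + \frac{\sqrt{1741591605}}{45390} \approx 10155.0$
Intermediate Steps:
$F{\left(H,m \right)} = \frac{1}{-4 + H m}$
$R = \frac{83}{89}$ ($R = \left(-166\right) \left(- \frac{1}{178}\right) = \frac{83}{89} \approx 0.93258$)
$B{\left(o \right)} = \sqrt{o + \frac{1}{-4 - 8 o}}$ ($B{\left(o \right)} = \sqrt{\frac{1}{-4 + o \left(-8\right)} + o} = \sqrt{\frac{1}{-4 - 8 o} + o} = \sqrt{o + \frac{1}{-4 - 8 o}}$)
$B{\left(R \right)} - -10154 = \frac{\sqrt{\frac{-1 + 4 \cdot \frac{83}{89} + 8 \left(\frac{83}{89}\right)^{2}}{1 + 2 \cdot \frac{83}{89}}}}{2} - -10154 = \frac{\sqrt{\frac{-1 + \frac{332}{89} + 8 \cdot \frac{6889}{7921}}{1 + \frac{166}{89}}}}{2} + 10154 = \frac{\sqrt{\frac{-1 + \frac{332}{89} + \frac{55112}{7921}}{\frac{255}{89}}}}{2} + 10154 = \frac{\sqrt{\frac{89}{255} \cdot \frac{76739}{7921}}}{2} + 10154 = \frac{\sqrt{\frac{76739}{22695}}}{2} + 10154 = \frac{\frac{1}{22695} \sqrt{1741591605}}{2} + 10154 = \frac{\sqrt{1741591605}}{45390} + 10154 = 10154 + \frac{\sqrt{1741591605}}{45390}$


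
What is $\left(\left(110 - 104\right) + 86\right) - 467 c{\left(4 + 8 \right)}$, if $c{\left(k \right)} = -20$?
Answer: $9432$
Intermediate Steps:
$\left(\left(110 - 104\right) + 86\right) - 467 c{\left(4 + 8 \right)} = \left(\left(110 - 104\right) + 86\right) - -9340 = \left(6 + 86\right) + 9340 = 92 + 9340 = 9432$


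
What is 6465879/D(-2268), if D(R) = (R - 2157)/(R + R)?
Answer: 9776409048/1475 ≈ 6.6281e+6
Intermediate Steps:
D(R) = (-2157 + R)/(2*R) (D(R) = (-2157 + R)/((2*R)) = (-2157 + R)*(1/(2*R)) = (-2157 + R)/(2*R))
6465879/D(-2268) = 6465879/(((½)*(-2157 - 2268)/(-2268))) = 6465879/(((½)*(-1/2268)*(-4425))) = 6465879/(1475/1512) = 6465879*(1512/1475) = 9776409048/1475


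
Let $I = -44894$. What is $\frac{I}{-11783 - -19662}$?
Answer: $- \frac{44894}{7879} \approx -5.6979$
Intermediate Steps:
$\frac{I}{-11783 - -19662} = - \frac{44894}{-11783 - -19662} = - \frac{44894}{-11783 + 19662} = - \frac{44894}{7879}$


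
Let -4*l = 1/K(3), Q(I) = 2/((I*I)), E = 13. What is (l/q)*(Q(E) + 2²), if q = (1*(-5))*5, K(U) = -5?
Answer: -339/42250 ≈ -0.0080237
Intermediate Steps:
q = -25 (q = -5*5 = -25)
Q(I) = 2/I² (Q(I) = 2/(I²) = 2/I²)
l = 1/20 (l = -¼/(-5) = -¼*(-⅕) = 1/20 ≈ 0.050000)
(l/q)*(Q(E) + 2²) = ((1/20)/(-25))*(2/13² + 2²) = ((1/20)*(-1/25))*(2*(1/169) + 4) = -(2/169 + 4)/500 = -1/500*678/169 = -339/42250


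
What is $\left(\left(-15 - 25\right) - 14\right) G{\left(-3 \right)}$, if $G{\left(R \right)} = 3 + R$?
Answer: $0$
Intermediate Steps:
$\left(\left(-15 - 25\right) - 14\right) G{\left(-3 \right)} = \left(\left(-15 - 25\right) - 14\right) \left(3 - 3\right) = \left(\left(-15 - 25\right) - 14\right) 0 = \left(-40 - 14\right) 0 = \left(-54\right) 0 = 0$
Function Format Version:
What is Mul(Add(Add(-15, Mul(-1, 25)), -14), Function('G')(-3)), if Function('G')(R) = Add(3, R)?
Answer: 0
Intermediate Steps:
Mul(Add(Add(-15, Mul(-1, 25)), -14), Function('G')(-3)) = Mul(Add(Add(-15, Mul(-1, 25)), -14), Add(3, -3)) = Mul(Add(Add(-15, -25), -14), 0) = Mul(Add(-40, -14), 0) = Mul(-54, 0) = 0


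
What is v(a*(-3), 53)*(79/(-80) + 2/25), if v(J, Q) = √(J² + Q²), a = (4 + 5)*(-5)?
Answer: -363*√21034/400 ≈ -131.62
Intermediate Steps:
a = -45 (a = 9*(-5) = -45)
v(a*(-3), 53)*(79/(-80) + 2/25) = √((-45*(-3))² + 53²)*(79/(-80) + 2/25) = √(135² + 2809)*(79*(-1/80) + 2*(1/25)) = √(18225 + 2809)*(-79/80 + 2/25) = √21034*(-363/400) = -363*√21034/400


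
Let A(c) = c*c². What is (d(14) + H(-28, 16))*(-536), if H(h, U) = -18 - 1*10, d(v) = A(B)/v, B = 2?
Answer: 102912/7 ≈ 14702.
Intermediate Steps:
A(c) = c³
d(v) = 8/v (d(v) = 2³/v = 8/v)
H(h, U) = -28 (H(h, U) = -18 - 10 = -28)
(d(14) + H(-28, 16))*(-536) = (8/14 - 28)*(-536) = (8*(1/14) - 28)*(-536) = (4/7 - 28)*(-536) = -192/7*(-536) = 102912/7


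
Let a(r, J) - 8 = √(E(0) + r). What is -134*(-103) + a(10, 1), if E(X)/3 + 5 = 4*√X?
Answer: 13810 + I*√5 ≈ 13810.0 + 2.2361*I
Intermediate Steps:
E(X) = -15 + 12*√X (E(X) = -15 + 3*(4*√X) = -15 + 12*√X)
a(r, J) = 8 + √(-15 + r) (a(r, J) = 8 + √((-15 + 12*√0) + r) = 8 + √((-15 + 12*0) + r) = 8 + √((-15 + 0) + r) = 8 + √(-15 + r))
-134*(-103) + a(10, 1) = -134*(-103) + (8 + √(-15 + 10)) = 13802 + (8 + √(-5)) = 13802 + (8 + I*√5) = 13810 + I*√5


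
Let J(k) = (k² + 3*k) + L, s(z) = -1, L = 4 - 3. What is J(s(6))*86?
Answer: -86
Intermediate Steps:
L = 1
J(k) = 1 + k² + 3*k (J(k) = (k² + 3*k) + 1 = 1 + k² + 3*k)
J(s(6))*86 = (1 + (-1)² + 3*(-1))*86 = (1 + 1 - 3)*86 = -1*86 = -86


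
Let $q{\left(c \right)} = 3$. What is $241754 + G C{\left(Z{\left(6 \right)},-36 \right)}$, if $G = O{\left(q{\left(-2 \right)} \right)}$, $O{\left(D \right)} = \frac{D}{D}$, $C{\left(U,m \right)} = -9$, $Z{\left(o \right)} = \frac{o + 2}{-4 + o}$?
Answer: $241745$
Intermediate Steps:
$Z{\left(o \right)} = \frac{2 + o}{-4 + o}$
$O{\left(D \right)} = 1$
$G = 1$
$241754 + G C{\left(Z{\left(6 \right)},-36 \right)} = 241754 + 1 \left(-9\right) = 241754 - 9 = 241745$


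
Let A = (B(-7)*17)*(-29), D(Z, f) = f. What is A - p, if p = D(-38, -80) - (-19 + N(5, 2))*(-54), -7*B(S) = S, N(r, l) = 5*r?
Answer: -737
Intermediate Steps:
B(S) = -S/7
p = 244 (p = -80 - (-19 + 5*5)*(-54) = -80 - (-19 + 25)*(-54) = -80 - 6*(-54) = -80 - 1*(-324) = -80 + 324 = 244)
A = -493 (A = (-⅐*(-7)*17)*(-29) = (1*17)*(-29) = 17*(-29) = -493)
A - p = -493 - 1*244 = -493 - 244 = -737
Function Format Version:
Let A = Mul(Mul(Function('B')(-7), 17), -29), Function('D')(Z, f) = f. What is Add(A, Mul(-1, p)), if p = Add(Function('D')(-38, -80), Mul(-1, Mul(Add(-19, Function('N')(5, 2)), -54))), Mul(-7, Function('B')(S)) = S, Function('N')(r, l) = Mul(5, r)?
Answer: -737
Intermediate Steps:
Function('B')(S) = Mul(Rational(-1, 7), S)
p = 244 (p = Add(-80, Mul(-1, Mul(Add(-19, Mul(5, 5)), -54))) = Add(-80, Mul(-1, Mul(Add(-19, 25), -54))) = Add(-80, Mul(-1, Mul(6, -54))) = Add(-80, Mul(-1, -324)) = Add(-80, 324) = 244)
A = -493 (A = Mul(Mul(Mul(Rational(-1, 7), -7), 17), -29) = Mul(Mul(1, 17), -29) = Mul(17, -29) = -493)
Add(A, Mul(-1, p)) = Add(-493, Mul(-1, 244)) = Add(-493, -244) = -737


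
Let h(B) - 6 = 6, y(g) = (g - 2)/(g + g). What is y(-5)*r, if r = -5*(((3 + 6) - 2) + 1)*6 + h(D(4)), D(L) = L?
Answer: -798/5 ≈ -159.60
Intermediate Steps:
y(g) = (-2 + g)/(2*g) (y(g) = (-2 + g)/((2*g)) = (-2 + g)*(1/(2*g)) = (-2 + g)/(2*g))
h(B) = 12 (h(B) = 6 + 6 = 12)
r = -228 (r = -5*(((3 + 6) - 2) + 1)*6 + 12 = -5*((9 - 2) + 1)*6 + 12 = -5*(7 + 1)*6 + 12 = -5*8*6 + 12 = -40*6 + 12 = -240 + 12 = -228)
y(-5)*r = ((1/2)*(-2 - 5)/(-5))*(-228) = ((1/2)*(-1/5)*(-7))*(-228) = (7/10)*(-228) = -798/5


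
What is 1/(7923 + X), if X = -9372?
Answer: -1/1449 ≈ -0.00069013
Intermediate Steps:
1/(7923 + X) = 1/(7923 - 9372) = 1/(-1449) = -1/1449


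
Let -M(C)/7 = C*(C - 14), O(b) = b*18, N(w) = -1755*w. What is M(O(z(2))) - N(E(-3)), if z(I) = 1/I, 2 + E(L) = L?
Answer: -8460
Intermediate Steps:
E(L) = -2 + L
z(I) = 1/I
O(b) = 18*b
M(C) = -7*C*(-14 + C) (M(C) = -7*C*(C - 14) = -7*C*(-14 + C))
M(O(z(2))) - N(E(-3)) = 7*(18/2)*(14 - 18/2) - (-1755)*(-2 - 3) = 7*(18*(½))*(14 - 18/2) - (-1755)*(-5) = 7*9*(14 - 1*9) - 1*8775 = 7*9*(14 - 9) - 8775 = 7*9*5 - 8775 = 315 - 8775 = -8460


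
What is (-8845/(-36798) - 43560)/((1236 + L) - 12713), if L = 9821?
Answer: 1602912035/60937488 ≈ 26.304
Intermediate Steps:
(-8845/(-36798) - 43560)/((1236 + L) - 12713) = (-8845/(-36798) - 43560)/((1236 + 9821) - 12713) = (-8845*(-1/36798) - 43560)/(11057 - 12713) = (8845/36798 - 43560)/(-1656) = -1602912035/36798*(-1/1656) = 1602912035/60937488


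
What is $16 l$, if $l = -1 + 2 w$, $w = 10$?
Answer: $304$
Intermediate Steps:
$l = 19$ ($l = -1 + 2 \cdot 10 = -1 + 20 = 19$)
$16 l = 16 \cdot 19 = 304$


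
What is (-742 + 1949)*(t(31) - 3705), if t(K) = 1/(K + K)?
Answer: -277258763/62 ≈ -4.4719e+6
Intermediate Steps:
t(K) = 1/(2*K)
(-742 + 1949)*(t(31) - 3705) = (-742 + 1949)*((½)/31 - 3705) = 1207*((½)*(1/31) - 3705) = 1207*(1/62 - 3705) = 1207*(-229709/62) = -277258763/62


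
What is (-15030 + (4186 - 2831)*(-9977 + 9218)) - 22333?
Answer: -1065808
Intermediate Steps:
(-15030 + (4186 - 2831)*(-9977 + 9218)) - 22333 = (-15030 + 1355*(-759)) - 22333 = (-15030 - 1028445) - 22333 = -1043475 - 22333 = -1065808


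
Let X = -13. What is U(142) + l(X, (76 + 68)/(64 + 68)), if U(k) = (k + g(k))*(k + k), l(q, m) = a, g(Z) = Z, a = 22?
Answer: 80678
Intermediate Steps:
l(q, m) = 22
U(k) = 4*k² (U(k) = (k + k)*(k + k) = (2*k)*(2*k) = 4*k²)
U(142) + l(X, (76 + 68)/(64 + 68)) = 4*142² + 22 = 4*20164 + 22 = 80656 + 22 = 80678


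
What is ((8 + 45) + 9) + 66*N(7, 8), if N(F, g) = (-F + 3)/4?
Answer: -4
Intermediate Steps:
N(F, g) = 3/4 - F/4 (N(F, g) = (3 - F)/4 = 3/4 - F/4)
((8 + 45) + 9) + 66*N(7, 8) = ((8 + 45) + 9) + 66*(3/4 - 1/4*7) = (53 + 9) + 66*(3/4 - 7/4) = 62 + 66*(-1) = 62 - 66 = -4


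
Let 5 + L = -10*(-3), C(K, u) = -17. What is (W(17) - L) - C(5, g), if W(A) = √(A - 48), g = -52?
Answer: -8 + I*√31 ≈ -8.0 + 5.5678*I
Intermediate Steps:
W(A) = √(-48 + A)
L = 25 (L = -5 - 10*(-3) = -5 + 30 = 25)
(W(17) - L) - C(5, g) = (√(-48 + 17) - 1*25) - 1*(-17) = (√(-31) - 25) + 17 = (I*√31 - 25) + 17 = (-25 + I*√31) + 17 = -8 + I*√31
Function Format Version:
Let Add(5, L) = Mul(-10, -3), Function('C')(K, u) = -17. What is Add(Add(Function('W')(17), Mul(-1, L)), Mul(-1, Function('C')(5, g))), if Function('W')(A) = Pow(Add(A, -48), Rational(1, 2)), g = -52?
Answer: Add(-8, Mul(I, Pow(31, Rational(1, 2)))) ≈ Add(-8.0000, Mul(5.5678, I))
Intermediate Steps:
Function('W')(A) = Pow(Add(-48, A), Rational(1, 2))
L = 25 (L = Add(-5, Mul(-10, -3)) = Add(-5, 30) = 25)
Add(Add(Function('W')(17), Mul(-1, L)), Mul(-1, Function('C')(5, g))) = Add(Add(Pow(Add(-48, 17), Rational(1, 2)), Mul(-1, 25)), Mul(-1, -17)) = Add(Add(Pow(-31, Rational(1, 2)), -25), 17) = Add(Add(Mul(I, Pow(31, Rational(1, 2))), -25), 17) = Add(Add(-25, Mul(I, Pow(31, Rational(1, 2)))), 17) = Add(-8, Mul(I, Pow(31, Rational(1, 2))))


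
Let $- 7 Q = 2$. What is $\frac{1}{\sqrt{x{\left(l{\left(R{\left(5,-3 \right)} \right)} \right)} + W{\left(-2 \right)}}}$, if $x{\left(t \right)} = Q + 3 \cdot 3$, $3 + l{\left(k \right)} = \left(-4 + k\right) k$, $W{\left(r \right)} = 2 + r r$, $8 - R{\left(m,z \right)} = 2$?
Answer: $\frac{\sqrt{721}}{103} \approx 0.26069$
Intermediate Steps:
$Q = - \frac{2}{7}$ ($Q = \left(- \frac{1}{7}\right) 2 = - \frac{2}{7} \approx -0.28571$)
$R{\left(m,z \right)} = 6$ ($R{\left(m,z \right)} = 8 - 2 = 6$)
$W{\left(r \right)} = 2 + r^{2}$
$l{\left(k \right)} = -3 + k \left(-4 + k\right)$ ($l{\left(k \right)} = -3 + \left(-4 + k\right) k = -3 + k \left(-4 + k\right)$)
$x{\left(t \right)} = \frac{61}{7}$ ($x{\left(t \right)} = - \frac{2}{7} + 3 \cdot 3 = - \frac{2}{7} + 9 = \frac{61}{7}$)
$\frac{1}{\sqrt{x{\left(l{\left(R{\left(5,-3 \right)} \right)} \right)} + W{\left(-2 \right)}}} = \frac{1}{\sqrt{\frac{61}{7} + \left(2 + \left(-2\right)^{2}\right)}} = \frac{1}{\sqrt{\frac{61}{7} + \left(2 + 4\right)}} = \frac{1}{\sqrt{\frac{61}{7} + 6}} = \frac{1}{\sqrt{\frac{103}{7}}} = \frac{1}{\frac{1}{7} \sqrt{721}} = \frac{\sqrt{721}}{103}$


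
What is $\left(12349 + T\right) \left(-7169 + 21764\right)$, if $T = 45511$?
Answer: $844466700$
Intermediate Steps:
$\left(12349 + T\right) \left(-7169 + 21764\right) = \left(12349 + 45511\right) \left(-7169 + 21764\right) = 57860 \cdot 14595 = 844466700$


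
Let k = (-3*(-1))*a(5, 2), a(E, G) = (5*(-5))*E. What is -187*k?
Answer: 70125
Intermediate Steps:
a(E, G) = -25*E
k = -375 (k = (-3*(-1))*(-25*5) = 3*(-125) = -375)
-187*k = -187*(-375) = 70125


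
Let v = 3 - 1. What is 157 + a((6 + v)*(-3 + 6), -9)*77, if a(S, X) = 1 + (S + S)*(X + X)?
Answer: -66294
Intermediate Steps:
v = 2
a(S, X) = 1 + 4*S*X (a(S, X) = 1 + (2*S)*(2*X) = 1 + 4*S*X)
157 + a((6 + v)*(-3 + 6), -9)*77 = 157 + (1 + 4*((6 + 2)*(-3 + 6))*(-9))*77 = 157 + (1 + 4*(8*3)*(-9))*77 = 157 + (1 + 4*24*(-9))*77 = 157 + (1 - 864)*77 = 157 - 863*77 = 157 - 66451 = -66294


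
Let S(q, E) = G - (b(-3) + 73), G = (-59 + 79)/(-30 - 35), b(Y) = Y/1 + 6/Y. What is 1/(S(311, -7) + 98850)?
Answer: 13/1284162 ≈ 1.0123e-5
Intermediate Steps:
b(Y) = Y + 6/Y (b(Y) = Y*1 + 6/Y = Y + 6/Y)
G = -4/13 (G = 20/(-65) = 20*(-1/65) = -4/13 ≈ -0.30769)
S(q, E) = -888/13 (S(q, E) = -4/13 - ((-3 + 6/(-3)) + 73) = -4/13 - ((-3 + 6*(-⅓)) + 73) = -4/13 - ((-3 - 2) + 73) = -4/13 - (-5 + 73) = -4/13 - 1*68 = -4/13 - 68 = -888/13)
1/(S(311, -7) + 98850) = 1/(-888/13 + 98850) = 1/(1284162/13) = 13/1284162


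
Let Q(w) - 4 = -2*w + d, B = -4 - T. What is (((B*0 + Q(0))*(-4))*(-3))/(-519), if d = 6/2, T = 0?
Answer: -28/173 ≈ -0.16185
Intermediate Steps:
d = 3 (d = 6*(1/2) = 3)
B = -4 (B = -4 - 1*0 = -4 + 0 = -4)
Q(w) = 7 - 2*w (Q(w) = 4 + (-2*w + 3) = 4 + (3 - 2*w) = 7 - 2*w)
(((B*0 + Q(0))*(-4))*(-3))/(-519) = (((-4*0 + (7 - 2*0))*(-4))*(-3))/(-519) = (((0 + (7 + 0))*(-4))*(-3))*(-1/519) = (((0 + 7)*(-4))*(-3))*(-1/519) = ((7*(-4))*(-3))*(-1/519) = -28*(-3)*(-1/519) = 84*(-1/519) = -28/173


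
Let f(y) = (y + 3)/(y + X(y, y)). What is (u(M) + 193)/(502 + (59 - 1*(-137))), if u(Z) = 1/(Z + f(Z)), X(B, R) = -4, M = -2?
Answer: 2503/9074 ≈ 0.27584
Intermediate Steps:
f(y) = (3 + y)/(-4 + y) (f(y) = (y + 3)/(y - 4) = (3 + y)/(-4 + y))
u(Z) = 1/(Z + (3 + Z)/(-4 + Z))
(u(M) + 193)/(502 + (59 - 1*(-137))) = ((-4 - 2)/(3 - 2 - 2*(-4 - 2)) + 193)/(502 + (59 - 1*(-137))) = (-6/(3 - 2 - 2*(-6)) + 193)/(502 + (59 + 137)) = (-6/(3 - 2 + 12) + 193)/(502 + 196) = (-6/13 + 193)/698 = ((1/13)*(-6) + 193)*(1/698) = (-6/13 + 193)*(1/698) = (2503/13)*(1/698) = 2503/9074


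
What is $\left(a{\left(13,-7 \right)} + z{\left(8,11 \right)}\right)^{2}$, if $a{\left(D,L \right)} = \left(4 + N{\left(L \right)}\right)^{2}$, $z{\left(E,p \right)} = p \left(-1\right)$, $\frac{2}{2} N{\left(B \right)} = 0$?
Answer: $25$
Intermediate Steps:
$N{\left(B \right)} = 0$
$z{\left(E,p \right)} = - p$
$a{\left(D,L \right)} = 16$ ($a{\left(D,L \right)} = \left(4 + 0\right)^{2} = 4^{2} = 16$)
$\left(a{\left(13,-7 \right)} + z{\left(8,11 \right)}\right)^{2} = \left(16 - 11\right)^{2} = 5^{2} = 25$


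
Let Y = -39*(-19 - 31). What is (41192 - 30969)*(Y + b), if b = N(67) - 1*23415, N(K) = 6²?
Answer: -219068667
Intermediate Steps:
N(K) = 36
b = -23379 (b = 36 - 1*23415 = 36 - 23415 = -23379)
Y = 1950 (Y = -39*(-50) = 1950)
(41192 - 30969)*(Y + b) = (41192 - 30969)*(1950 - 23379) = 10223*(-21429) = -219068667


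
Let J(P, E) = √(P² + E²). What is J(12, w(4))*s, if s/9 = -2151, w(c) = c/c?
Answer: -19359*√145 ≈ -2.3311e+5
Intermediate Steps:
w(c) = 1
s = -19359 (s = 9*(-2151) = -19359)
J(P, E) = √(E² + P²)
J(12, w(4))*s = √(1² + 12²)*(-19359) = √(1 + 144)*(-19359) = √145*(-19359) = -19359*√145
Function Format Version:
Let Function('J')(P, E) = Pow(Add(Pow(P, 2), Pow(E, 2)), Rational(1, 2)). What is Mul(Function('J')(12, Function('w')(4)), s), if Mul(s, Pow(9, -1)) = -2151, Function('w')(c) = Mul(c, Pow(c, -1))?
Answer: Mul(-19359, Pow(145, Rational(1, 2))) ≈ -2.3311e+5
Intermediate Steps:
Function('w')(c) = 1
s = -19359 (s = Mul(9, -2151) = -19359)
Function('J')(P, E) = Pow(Add(Pow(E, 2), Pow(P, 2)), Rational(1, 2))
Mul(Function('J')(12, Function('w')(4)), s) = Mul(Pow(Add(Pow(1, 2), Pow(12, 2)), Rational(1, 2)), -19359) = Mul(Pow(Add(1, 144), Rational(1, 2)), -19359) = Mul(Pow(145, Rational(1, 2)), -19359) = Mul(-19359, Pow(145, Rational(1, 2)))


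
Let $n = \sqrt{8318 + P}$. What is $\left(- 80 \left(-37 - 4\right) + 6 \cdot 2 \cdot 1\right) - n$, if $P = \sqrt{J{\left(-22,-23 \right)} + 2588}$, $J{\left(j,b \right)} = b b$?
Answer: $3292 - \sqrt{8318 + \sqrt{3117}} \approx 3200.5$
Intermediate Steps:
$J{\left(j,b \right)} = b^{2}$
$P = \sqrt{3117}$ ($P = \sqrt{\left(-23\right)^{2} + 2588} = \sqrt{529 + 2588} = \sqrt{3117} \approx 55.83$)
$n = \sqrt{8318 + \sqrt{3117}} \approx 91.509$
$\left(- 80 \left(-37 - 4\right) + 6 \cdot 2 \cdot 1\right) - n = \left(- 80 \left(-37 - 4\right) + 6 \cdot 2 \cdot 1\right) - \sqrt{8318 + \sqrt{3117}} = \left(- 80 \left(-37 - 4\right) + 12 \cdot 1\right) - \sqrt{8318 + \sqrt{3117}} = \left(\left(-80\right) \left(-41\right) + 12\right) - \sqrt{8318 + \sqrt{3117}} = \left(3280 + 12\right) - \sqrt{8318 + \sqrt{3117}} = 3292 - \sqrt{8318 + \sqrt{3117}}$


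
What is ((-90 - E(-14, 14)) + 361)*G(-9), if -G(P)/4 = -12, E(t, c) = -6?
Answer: 13296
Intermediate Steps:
G(P) = 48 (G(P) = -4*(-12) = 48)
((-90 - E(-14, 14)) + 361)*G(-9) = ((-90 - 1*(-6)) + 361)*48 = ((-90 + 6) + 361)*48 = (-84 + 361)*48 = 277*48 = 13296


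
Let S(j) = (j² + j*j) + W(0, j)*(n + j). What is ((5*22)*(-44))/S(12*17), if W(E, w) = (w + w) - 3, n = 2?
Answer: -2420/83331 ≈ -0.029041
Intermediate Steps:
W(E, w) = -3 + 2*w (W(E, w) = 2*w - 3 = -3 + 2*w)
S(j) = 2*j² + (-3 + 2*j)*(2 + j) (S(j) = (j² + j*j) + (-3 + 2*j)*(2 + j) = (j² + j²) + (-3 + 2*j)*(2 + j) = 2*j² + (-3 + 2*j)*(2 + j))
((5*22)*(-44))/S(12*17) = ((5*22)*(-44))/(-6 + 12*17 + 4*(12*17)²) = (110*(-44))/(-6 + 204 + 4*204²) = -4840/(-6 + 204 + 4*41616) = -4840/(-6 + 204 + 166464) = -4840/166662 = -4840*1/166662 = -2420/83331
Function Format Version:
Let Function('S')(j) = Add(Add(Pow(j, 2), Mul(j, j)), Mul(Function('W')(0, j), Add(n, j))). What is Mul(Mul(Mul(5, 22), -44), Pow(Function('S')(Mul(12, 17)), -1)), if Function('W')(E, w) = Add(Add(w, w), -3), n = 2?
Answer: Rational(-2420, 83331) ≈ -0.029041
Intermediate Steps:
Function('W')(E, w) = Add(-3, Mul(2, w)) (Function('W')(E, w) = Add(Mul(2, w), -3) = Add(-3, Mul(2, w)))
Function('S')(j) = Add(Mul(2, Pow(j, 2)), Mul(Add(-3, Mul(2, j)), Add(2, j))) (Function('S')(j) = Add(Add(Pow(j, 2), Mul(j, j)), Mul(Add(-3, Mul(2, j)), Add(2, j))) = Add(Add(Pow(j, 2), Pow(j, 2)), Mul(Add(-3, Mul(2, j)), Add(2, j))) = Add(Mul(2, Pow(j, 2)), Mul(Add(-3, Mul(2, j)), Add(2, j))))
Mul(Mul(Mul(5, 22), -44), Pow(Function('S')(Mul(12, 17)), -1)) = Mul(Mul(Mul(5, 22), -44), Pow(Add(-6, Mul(12, 17), Mul(4, Pow(Mul(12, 17), 2))), -1)) = Mul(Mul(110, -44), Pow(Add(-6, 204, Mul(4, Pow(204, 2))), -1)) = Mul(-4840, Pow(Add(-6, 204, Mul(4, 41616)), -1)) = Mul(-4840, Pow(Add(-6, 204, 166464), -1)) = Mul(-4840, Pow(166662, -1)) = Mul(-4840, Rational(1, 166662)) = Rational(-2420, 83331)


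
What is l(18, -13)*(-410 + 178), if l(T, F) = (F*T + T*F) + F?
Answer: 111592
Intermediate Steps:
l(T, F) = F + 2*F*T (l(T, F) = (F*T + F*T) + F = 2*F*T + F = F + 2*F*T)
l(18, -13)*(-410 + 178) = (-13*(1 + 2*18))*(-410 + 178) = -13*(1 + 36)*(-232) = -13*37*(-232) = -481*(-232) = 111592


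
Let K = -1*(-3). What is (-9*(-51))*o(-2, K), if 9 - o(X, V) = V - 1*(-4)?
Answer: 918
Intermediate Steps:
K = 3
o(X, V) = 5 - V (o(X, V) = 9 - (V - 1*(-4)) = 9 - (V + 4) = 9 - (4 + V) = 9 + (-4 - V) = 5 - V)
(-9*(-51))*o(-2, K) = (-9*(-51))*(5 - 1*3) = 459*(5 - 3) = 459*2 = 918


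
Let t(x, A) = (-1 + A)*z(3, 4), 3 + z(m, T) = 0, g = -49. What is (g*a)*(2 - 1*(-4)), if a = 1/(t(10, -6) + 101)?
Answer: -147/61 ≈ -2.4098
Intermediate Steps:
z(m, T) = -3 (z(m, T) = -3 + 0 = -3)
t(x, A) = 3 - 3*A (t(x, A) = (-1 + A)*(-3) = 3 - 3*A)
a = 1/122 (a = 1/((3 - 3*(-6)) + 101) = 1/((3 + 18) + 101) = 1/(21 + 101) = 1/122 ≈ 0.0081967)
(g*a)*(2 - 1*(-4)) = (-49*1/122)*(2 - 1*(-4)) = -49*(2 + 4)/122 = -49/122*6 = -147/61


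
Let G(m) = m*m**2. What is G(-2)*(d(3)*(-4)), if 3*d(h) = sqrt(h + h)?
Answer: 32*sqrt(6)/3 ≈ 26.128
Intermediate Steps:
d(h) = sqrt(2)*sqrt(h)/3 (d(h) = sqrt(h + h)/3 = sqrt(2*h)/3 = (sqrt(2)*sqrt(h))/3 = sqrt(2)*sqrt(h)/3)
G(m) = m**3
G(-2)*(d(3)*(-4)) = (-2)**3*((sqrt(2)*sqrt(3)/3)*(-4)) = -8*sqrt(6)/3*(-4) = -(-32)*sqrt(6)/3 = 32*sqrt(6)/3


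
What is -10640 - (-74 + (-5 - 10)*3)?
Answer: -10521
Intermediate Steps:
-10640 - (-74 + (-5 - 10)*3) = -10640 - (-74 - 15*3) = -10640 - (-74 - 45) = -10640 - 1*(-119) = -10640 + 119 = -10521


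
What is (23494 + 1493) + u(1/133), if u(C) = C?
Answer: 3323272/133 ≈ 24987.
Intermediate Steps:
(23494 + 1493) + u(1/133) = (23494 + 1493) + 1/133 = 24987 + 1/133 = 3323272/133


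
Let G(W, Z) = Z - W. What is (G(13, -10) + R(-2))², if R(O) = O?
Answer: 625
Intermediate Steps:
(G(13, -10) + R(-2))² = ((-10 - 1*13) - 2)² = ((-10 - 13) - 2)² = (-23 - 2)² = (-25)² = 625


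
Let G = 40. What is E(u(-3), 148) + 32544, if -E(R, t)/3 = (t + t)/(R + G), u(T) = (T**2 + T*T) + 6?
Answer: 260241/8 ≈ 32530.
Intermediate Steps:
u(T) = 6 + 2*T**2 (u(T) = (T**2 + T**2) + 6 = 2*T**2 + 6 = 6 + 2*T**2)
E(R, t) = -6*t/(40 + R) (E(R, t) = -3*(t + t)/(R + 40) = -3*2*t/(40 + R) = -6*t/(40 + R))
E(u(-3), 148) + 32544 = -6*148/(40 + (6 + 2*(-3)**2)) + 32544 = -6*148/(40 + (6 + 2*9)) + 32544 = -6*148/(40 + (6 + 18)) + 32544 = -6*148/(40 + 24) + 32544 = -6*148/64 + 32544 = -6*148*1/64 + 32544 = -111/8 + 32544 = 260241/8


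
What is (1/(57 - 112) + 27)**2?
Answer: 2202256/3025 ≈ 728.02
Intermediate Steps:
(1/(57 - 112) + 27)**2 = (1/(-55) + 27)**2 = (-1/55 + 27)**2 = (1484/55)**2 = 2202256/3025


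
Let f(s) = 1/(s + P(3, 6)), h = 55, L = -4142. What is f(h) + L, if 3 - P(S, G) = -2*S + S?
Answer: -252661/61 ≈ -4142.0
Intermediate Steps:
P(S, G) = 3 + S (P(S, G) = 3 - (-2*S + S) = 3 - (-1)*S = 3 + S)
f(s) = 1/(6 + s) (f(s) = 1/(s + (3 + 3)) = 1/(s + 6) = 1/(6 + s))
f(h) + L = 1/(6 + 55) - 4142 = 1/61 - 4142 = -252661/61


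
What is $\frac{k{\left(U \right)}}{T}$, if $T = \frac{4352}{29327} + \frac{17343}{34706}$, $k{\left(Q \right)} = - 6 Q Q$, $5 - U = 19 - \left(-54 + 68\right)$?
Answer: $0$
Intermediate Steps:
$U = 0$ ($U = 5 - \left(19 - \left(-54 + 68\right)\right) = 5 - \left(19 - 14\right) = 5 - 5 = 0$)
$k{\left(Q \right)} = - 6 Q^{2}$
$T = \frac{659658673}{1017822862}$ ($T = 4352 \cdot \frac{1}{29327} + 17343 \cdot \frac{1}{34706} = \frac{4352}{29327} + \frac{17343}{34706} = \frac{659658673}{1017822862} \approx 0.64811$)
$\frac{k{\left(U \right)}}{T} = \frac{\left(-6\right) 0^{2}}{\frac{659658673}{1017822862}} = \left(-6\right) 0 \cdot \frac{1017822862}{659658673} = 0 \cdot \frac{1017822862}{659658673} = 0$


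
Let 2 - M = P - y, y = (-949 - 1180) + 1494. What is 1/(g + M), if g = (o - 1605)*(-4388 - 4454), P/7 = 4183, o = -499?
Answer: 1/18573654 ≈ 5.3840e-8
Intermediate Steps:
y = -635 (y = -2129 + 1494 = -635)
P = 29281 (P = 7*4183 = 29281)
g = 18603568 (g = (-499 - 1605)*(-4388 - 4454) = -2104*(-8842) = 18603568)
M = -29914 (M = 2 - (29281 - 1*(-635)) = 2 - (29281 + 635) = 2 - 1*29916 = 2 - 29916 = -29914)
1/(g + M) = 1/(18603568 - 29914) = 1/18573654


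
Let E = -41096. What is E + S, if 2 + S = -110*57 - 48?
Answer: -47416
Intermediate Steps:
S = -6320 (S = -2 + (-110*57 - 48) = -2 + (-6270 - 48) = -2 - 6318 = -6320)
E + S = -41096 - 6320 = -47416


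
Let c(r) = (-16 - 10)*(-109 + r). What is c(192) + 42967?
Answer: 40809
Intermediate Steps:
c(r) = 2834 - 26*r (c(r) = -26*(-109 + r) = 2834 - 26*r)
c(192) + 42967 = (2834 - 26*192) + 42967 = (2834 - 4992) + 42967 = -2158 + 42967 = 40809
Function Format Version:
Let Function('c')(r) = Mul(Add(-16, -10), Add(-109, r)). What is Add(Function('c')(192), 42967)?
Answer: 40809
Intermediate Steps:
Function('c')(r) = Add(2834, Mul(-26, r)) (Function('c')(r) = Mul(-26, Add(-109, r)) = Add(2834, Mul(-26, r)))
Add(Function('c')(192), 42967) = Add(Add(2834, Mul(-26, 192)), 42967) = Add(Add(2834, -4992), 42967) = Add(-2158, 42967) = 40809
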